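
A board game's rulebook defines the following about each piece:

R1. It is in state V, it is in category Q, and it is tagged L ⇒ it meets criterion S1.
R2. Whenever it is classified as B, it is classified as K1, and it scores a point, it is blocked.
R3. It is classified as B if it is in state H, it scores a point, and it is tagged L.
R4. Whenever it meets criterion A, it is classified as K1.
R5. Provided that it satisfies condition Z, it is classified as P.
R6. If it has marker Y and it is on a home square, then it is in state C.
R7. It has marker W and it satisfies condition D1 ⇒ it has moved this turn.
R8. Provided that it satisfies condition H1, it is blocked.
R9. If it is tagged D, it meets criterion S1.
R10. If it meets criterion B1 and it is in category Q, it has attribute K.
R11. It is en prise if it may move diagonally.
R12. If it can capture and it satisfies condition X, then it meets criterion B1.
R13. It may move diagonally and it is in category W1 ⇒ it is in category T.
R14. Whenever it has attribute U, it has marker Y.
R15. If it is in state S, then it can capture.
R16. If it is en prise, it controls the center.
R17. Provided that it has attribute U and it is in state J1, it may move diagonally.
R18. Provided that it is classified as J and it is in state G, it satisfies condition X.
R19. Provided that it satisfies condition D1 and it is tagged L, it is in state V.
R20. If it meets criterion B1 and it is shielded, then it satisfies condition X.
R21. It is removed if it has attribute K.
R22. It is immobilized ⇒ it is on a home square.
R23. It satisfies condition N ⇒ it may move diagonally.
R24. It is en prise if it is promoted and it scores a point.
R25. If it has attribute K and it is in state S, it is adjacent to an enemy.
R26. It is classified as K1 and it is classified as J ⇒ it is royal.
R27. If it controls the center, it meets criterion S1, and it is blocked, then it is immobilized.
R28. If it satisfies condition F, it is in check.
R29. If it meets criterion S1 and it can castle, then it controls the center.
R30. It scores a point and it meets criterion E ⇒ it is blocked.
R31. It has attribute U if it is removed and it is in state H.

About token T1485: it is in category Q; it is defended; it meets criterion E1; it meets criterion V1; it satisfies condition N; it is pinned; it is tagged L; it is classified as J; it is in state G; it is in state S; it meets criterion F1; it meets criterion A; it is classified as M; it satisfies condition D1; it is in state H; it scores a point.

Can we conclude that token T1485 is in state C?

By R3 (it is in state H, it scores a point, it is tagged L): it is classified as B.
By R4 (it meets criterion A): it is classified as K1.
By R15 (it is in state S): it can capture.
By R18 (it is classified as J, it is in state G): it satisfies condition X.
By R19 (it satisfies condition D1, it is tagged L): it is in state V.
By R23 (it satisfies condition N): it may move diagonally.
By R1 (it is in state V, it is in category Q, it is tagged L): it meets criterion S1.
By R2 (it is classified as B, it is classified as K1, it scores a point): it is blocked.
By R11 (it may move diagonally): it is en prise.
By R12 (it can capture, it satisfies condition X): it meets criterion B1.
By R16 (it is en prise): it controls the center.
By R27 (it controls the center, it meets criterion S1, it is blocked): it is immobilized.
By R10 (it meets criterion B1, it is in category Q): it has attribute K.
By R21 (it has attribute K): it is removed.
By R22 (it is immobilized): it is on a home square.
By R31 (it is removed, it is in state H): it has attribute U.
By R14 (it has attribute U): it has marker Y.
By R6 (it has marker Y, it is on a home square): it is in state C.

Yes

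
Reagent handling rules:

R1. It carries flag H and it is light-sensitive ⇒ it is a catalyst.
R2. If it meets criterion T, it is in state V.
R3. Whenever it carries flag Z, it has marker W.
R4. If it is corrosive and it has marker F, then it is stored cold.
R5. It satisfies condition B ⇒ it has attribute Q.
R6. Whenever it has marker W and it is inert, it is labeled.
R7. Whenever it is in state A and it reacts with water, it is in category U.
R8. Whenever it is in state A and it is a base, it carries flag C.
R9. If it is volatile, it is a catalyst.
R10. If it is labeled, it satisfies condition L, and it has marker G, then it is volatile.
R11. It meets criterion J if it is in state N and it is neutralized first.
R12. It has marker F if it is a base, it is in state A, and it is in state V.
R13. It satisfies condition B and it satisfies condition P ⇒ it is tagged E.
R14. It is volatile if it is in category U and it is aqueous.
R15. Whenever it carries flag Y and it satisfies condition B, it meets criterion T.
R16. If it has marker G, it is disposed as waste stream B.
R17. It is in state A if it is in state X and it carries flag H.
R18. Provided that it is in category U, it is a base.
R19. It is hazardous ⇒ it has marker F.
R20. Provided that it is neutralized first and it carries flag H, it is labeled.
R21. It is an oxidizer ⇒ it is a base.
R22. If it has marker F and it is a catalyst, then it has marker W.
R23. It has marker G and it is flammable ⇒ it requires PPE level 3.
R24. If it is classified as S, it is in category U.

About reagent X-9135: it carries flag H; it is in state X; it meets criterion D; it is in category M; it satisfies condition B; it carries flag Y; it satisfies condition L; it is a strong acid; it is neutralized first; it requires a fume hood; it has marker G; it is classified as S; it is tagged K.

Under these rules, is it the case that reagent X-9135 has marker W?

Yes

By R15 (it carries flag Y, it satisfies condition B): it meets criterion T.
By R17 (it is in state X, it carries flag H): it is in state A.
By R20 (it is neutralized first, it carries flag H): it is labeled.
By R24 (it is classified as S): it is in category U.
By R2 (it meets criterion T): it is in state V.
By R10 (it is labeled, it satisfies condition L, it has marker G): it is volatile.
By R18 (it is in category U): it is a base.
By R9 (it is volatile): it is a catalyst.
By R12 (it is a base, it is in state A, it is in state V): it has marker F.
By R22 (it has marker F, it is a catalyst): it has marker W.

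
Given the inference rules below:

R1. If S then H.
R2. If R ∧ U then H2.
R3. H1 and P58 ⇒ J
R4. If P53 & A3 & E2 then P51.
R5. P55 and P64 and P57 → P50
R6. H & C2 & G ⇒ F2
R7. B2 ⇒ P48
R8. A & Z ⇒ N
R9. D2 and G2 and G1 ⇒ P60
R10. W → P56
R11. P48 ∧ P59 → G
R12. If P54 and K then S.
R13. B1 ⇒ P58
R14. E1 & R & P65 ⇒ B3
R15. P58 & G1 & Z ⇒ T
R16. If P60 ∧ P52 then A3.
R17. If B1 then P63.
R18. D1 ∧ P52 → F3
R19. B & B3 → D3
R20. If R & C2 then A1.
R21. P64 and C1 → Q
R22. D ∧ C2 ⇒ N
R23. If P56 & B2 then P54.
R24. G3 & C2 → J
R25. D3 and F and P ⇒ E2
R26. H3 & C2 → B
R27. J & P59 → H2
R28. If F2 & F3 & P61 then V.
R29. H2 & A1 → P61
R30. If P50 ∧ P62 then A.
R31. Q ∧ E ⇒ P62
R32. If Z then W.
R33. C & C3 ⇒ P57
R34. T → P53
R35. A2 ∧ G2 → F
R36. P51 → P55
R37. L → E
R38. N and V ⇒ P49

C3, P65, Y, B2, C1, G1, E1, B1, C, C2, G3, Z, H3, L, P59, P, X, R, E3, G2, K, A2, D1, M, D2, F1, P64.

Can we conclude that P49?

Forward chaining from the given facts derives: P48, P60, G, P58, B3, T, P63, A1, Q, J, B, H2, P61, W, P57, P53, F, E, P56, D3, P54, E2, P62, S, H, F2.
The only rule concluding P49 is R38, which needs N; that is never established.

No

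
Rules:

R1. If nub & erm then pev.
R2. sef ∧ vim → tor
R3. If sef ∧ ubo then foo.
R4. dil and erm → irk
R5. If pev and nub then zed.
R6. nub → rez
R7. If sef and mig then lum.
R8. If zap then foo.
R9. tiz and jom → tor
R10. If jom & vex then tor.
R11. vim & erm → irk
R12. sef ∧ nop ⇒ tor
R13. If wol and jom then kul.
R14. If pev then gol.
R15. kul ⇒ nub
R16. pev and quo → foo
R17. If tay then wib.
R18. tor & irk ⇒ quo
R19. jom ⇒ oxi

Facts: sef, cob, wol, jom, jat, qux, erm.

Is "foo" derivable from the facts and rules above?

No

Forward chaining from the given facts derives: kul, nub, oxi, pev, zed, rez, gol.
Rules concluding foo: R3 needs ubo; R8 needs zap; R16 needs quo — none of these are established.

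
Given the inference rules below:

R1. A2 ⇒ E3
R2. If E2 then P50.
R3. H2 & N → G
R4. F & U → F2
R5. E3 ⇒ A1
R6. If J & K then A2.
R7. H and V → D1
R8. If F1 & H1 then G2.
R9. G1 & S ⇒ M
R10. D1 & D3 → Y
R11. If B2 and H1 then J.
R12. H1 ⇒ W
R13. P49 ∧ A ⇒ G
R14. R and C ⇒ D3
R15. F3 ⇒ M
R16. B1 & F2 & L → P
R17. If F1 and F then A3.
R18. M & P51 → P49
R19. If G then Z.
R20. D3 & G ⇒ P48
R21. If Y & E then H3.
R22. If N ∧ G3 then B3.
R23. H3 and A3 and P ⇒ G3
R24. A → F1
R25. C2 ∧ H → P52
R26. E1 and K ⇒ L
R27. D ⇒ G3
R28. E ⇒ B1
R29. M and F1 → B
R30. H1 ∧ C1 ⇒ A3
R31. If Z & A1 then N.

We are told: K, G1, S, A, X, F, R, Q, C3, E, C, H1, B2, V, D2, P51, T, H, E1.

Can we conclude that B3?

No

Forward chaining from the given facts derives: D1, M, J, W, D3, P49, F1, L, B1, B, A2, G2, Y, G, A3, Z, P48, H3, E3, A1, N.
The only rule concluding B3 is R22, which needs G3; that is never established.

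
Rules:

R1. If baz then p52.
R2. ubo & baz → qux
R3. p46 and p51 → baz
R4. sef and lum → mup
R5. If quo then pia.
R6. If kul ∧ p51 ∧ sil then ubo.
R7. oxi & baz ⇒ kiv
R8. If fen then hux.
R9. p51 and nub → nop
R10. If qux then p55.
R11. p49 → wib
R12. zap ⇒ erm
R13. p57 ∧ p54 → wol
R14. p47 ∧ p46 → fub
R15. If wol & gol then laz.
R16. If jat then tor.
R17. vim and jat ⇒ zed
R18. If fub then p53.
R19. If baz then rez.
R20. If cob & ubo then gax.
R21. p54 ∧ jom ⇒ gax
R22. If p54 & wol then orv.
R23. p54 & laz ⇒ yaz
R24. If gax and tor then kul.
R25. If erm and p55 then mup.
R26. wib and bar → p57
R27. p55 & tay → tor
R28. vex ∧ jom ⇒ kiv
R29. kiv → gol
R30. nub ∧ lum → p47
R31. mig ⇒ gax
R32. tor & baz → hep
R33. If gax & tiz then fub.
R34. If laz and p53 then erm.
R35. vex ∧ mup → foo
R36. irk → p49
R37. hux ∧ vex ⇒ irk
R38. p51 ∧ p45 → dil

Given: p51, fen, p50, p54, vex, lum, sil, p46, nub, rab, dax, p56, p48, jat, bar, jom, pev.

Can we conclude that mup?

baz  (by R3: p46, p51)
hux  (by R8: fen)
tor  (by R16: jat)
gax  (by R21: p54, jom)
kul  (by R24: gax, tor)
kiv  (by R28: vex, jom)
gol  (by R29: kiv)
p47  (by R30: nub, lum)
irk  (by R37: hux, vex)
ubo  (by R6: kul, p51, sil)
fub  (by R14: p47, p46)
p53  (by R18: fub)
p49  (by R36: irk)
qux  (by R2: ubo, baz)
p55  (by R10: qux)
wib  (by R11: p49)
p57  (by R26: wib, bar)
wol  (by R13: p57, p54)
laz  (by R15: wol, gol)
erm  (by R34: laz, p53)
mup  (by R25: erm, p55)

Yes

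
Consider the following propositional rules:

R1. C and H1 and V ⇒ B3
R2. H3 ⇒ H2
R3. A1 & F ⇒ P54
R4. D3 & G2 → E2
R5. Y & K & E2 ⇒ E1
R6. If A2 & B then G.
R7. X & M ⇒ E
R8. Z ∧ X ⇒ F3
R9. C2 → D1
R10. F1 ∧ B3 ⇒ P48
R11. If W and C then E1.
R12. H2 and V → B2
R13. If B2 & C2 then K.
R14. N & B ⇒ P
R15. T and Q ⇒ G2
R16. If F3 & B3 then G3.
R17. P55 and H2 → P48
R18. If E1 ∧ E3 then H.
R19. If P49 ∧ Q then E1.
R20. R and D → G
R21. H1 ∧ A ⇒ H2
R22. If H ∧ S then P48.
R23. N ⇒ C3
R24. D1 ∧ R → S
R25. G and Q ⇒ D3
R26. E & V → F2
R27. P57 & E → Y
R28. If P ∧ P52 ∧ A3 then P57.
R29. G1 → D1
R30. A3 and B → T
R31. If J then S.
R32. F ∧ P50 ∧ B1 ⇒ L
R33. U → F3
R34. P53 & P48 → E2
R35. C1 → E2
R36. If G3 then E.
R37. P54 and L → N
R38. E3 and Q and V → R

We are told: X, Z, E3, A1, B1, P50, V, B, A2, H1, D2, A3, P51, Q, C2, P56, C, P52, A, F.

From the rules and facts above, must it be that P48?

Yes

B3  (by R1: C, H1, V)
P54  (by R3: A1, F)
G  (by R6: A2, B)
F3  (by R8: Z, X)
D1  (by R9: C2)
G3  (by R16: F3, B3)
H2  (by R21: H1, A)
D3  (by R25: G, Q)
T  (by R30: A3, B)
L  (by R32: F, P50, B1)
E  (by R36: G3)
N  (by R37: P54, L)
R  (by R38: E3, Q, V)
B2  (by R12: H2, V)
K  (by R13: B2, C2)
P  (by R14: N, B)
G2  (by R15: T, Q)
S  (by R24: D1, R)
P57  (by R28: P, P52, A3)
E2  (by R4: D3, G2)
Y  (by R27: P57, E)
E1  (by R5: Y, K, E2)
H  (by R18: E1, E3)
P48  (by R22: H, S)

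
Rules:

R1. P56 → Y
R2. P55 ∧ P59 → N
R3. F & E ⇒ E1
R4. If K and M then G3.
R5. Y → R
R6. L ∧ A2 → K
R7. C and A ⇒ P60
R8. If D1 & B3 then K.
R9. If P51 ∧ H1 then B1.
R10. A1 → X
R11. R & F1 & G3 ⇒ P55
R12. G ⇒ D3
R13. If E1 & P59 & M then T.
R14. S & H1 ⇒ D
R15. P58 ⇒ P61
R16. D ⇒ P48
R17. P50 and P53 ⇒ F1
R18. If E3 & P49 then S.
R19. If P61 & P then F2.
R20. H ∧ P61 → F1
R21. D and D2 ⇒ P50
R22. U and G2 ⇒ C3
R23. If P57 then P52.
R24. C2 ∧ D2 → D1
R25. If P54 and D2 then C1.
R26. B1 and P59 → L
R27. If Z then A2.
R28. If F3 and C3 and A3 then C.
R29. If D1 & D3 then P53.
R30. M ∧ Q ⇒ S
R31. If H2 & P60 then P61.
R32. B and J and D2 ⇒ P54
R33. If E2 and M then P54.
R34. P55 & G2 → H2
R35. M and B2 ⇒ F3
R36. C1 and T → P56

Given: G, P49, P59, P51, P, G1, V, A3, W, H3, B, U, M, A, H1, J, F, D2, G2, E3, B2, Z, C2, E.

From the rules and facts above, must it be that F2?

E1  (by R3: F, E)
B1  (by R9: P51, H1)
D3  (by R12: G)
T  (by R13: E1, P59, M)
S  (by R18: E3, P49)
C3  (by R22: U, G2)
D1  (by R24: C2, D2)
L  (by R26: B1, P59)
A2  (by R27: Z)
P53  (by R29: D1, D3)
P54  (by R32: B, J, D2)
F3  (by R35: M, B2)
K  (by R6: L, A2)
D  (by R14: S, H1)
P50  (by R21: D, D2)
C1  (by R25: P54, D2)
C  (by R28: F3, C3, A3)
P56  (by R36: C1, T)
Y  (by R1: P56)
G3  (by R4: K, M)
R  (by R5: Y)
P60  (by R7: C, A)
F1  (by R17: P50, P53)
P55  (by R11: R, F1, G3)
H2  (by R34: P55, G2)
P61  (by R31: H2, P60)
F2  (by R19: P61, P)

Yes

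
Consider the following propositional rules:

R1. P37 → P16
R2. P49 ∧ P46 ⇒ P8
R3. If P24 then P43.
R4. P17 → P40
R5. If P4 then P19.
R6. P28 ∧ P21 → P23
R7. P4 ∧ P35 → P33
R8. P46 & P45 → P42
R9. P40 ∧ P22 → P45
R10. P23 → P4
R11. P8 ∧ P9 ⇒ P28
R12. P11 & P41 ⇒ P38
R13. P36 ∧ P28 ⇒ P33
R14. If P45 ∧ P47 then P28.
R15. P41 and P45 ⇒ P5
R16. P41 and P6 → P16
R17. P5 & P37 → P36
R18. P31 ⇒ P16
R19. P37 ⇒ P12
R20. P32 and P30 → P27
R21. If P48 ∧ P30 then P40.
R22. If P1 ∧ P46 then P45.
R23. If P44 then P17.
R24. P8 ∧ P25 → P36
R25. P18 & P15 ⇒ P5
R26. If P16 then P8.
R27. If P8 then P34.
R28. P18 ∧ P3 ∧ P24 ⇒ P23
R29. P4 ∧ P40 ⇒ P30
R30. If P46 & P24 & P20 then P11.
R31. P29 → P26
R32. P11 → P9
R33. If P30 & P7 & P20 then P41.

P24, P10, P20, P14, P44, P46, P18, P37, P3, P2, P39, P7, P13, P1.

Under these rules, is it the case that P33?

Yes

P16  (by R1: P37)
P45  (by R22: P1, P46)
P17  (by R23: P44)
P8  (by R26: P16)
P23  (by R28: P18, P3, P24)
P11  (by R30: P46, P24, P20)
P9  (by R32: P11)
P40  (by R4: P17)
P4  (by R10: P23)
P28  (by R11: P8, P9)
P30  (by R29: P4, P40)
P41  (by R33: P30, P7, P20)
P5  (by R15: P41, P45)
P36  (by R17: P5, P37)
P33  (by R13: P36, P28)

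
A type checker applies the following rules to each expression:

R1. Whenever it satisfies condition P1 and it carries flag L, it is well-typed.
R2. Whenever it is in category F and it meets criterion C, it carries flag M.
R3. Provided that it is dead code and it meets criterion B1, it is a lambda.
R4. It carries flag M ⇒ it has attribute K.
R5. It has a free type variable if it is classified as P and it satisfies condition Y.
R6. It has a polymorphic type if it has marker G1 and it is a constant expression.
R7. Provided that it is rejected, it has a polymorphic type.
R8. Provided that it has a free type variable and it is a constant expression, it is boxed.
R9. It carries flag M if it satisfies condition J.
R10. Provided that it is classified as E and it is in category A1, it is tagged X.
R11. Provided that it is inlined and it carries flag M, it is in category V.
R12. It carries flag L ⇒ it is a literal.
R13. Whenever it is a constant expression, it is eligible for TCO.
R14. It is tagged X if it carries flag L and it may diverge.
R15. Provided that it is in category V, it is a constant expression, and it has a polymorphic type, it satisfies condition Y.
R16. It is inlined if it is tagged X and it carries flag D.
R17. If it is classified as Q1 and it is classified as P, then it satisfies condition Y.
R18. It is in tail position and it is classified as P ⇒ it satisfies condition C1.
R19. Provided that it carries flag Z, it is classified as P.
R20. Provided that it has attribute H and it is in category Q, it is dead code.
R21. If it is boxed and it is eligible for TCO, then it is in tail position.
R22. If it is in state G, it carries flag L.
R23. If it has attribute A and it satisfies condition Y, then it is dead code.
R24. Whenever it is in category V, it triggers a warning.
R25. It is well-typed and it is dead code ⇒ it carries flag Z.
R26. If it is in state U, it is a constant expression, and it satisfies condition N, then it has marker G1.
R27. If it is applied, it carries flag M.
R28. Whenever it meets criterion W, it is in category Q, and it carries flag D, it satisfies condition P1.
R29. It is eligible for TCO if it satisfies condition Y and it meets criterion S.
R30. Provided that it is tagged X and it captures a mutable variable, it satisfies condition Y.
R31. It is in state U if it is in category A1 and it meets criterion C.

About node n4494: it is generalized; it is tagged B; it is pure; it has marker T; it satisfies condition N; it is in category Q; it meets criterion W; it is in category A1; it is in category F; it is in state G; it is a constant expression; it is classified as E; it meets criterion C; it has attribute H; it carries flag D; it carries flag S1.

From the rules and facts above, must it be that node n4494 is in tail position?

Yes

By R2 (it is in category F, it meets criterion C): it carries flag M.
By R10 (it is classified as E, it is in category A1): it is tagged X.
By R13 (it is a constant expression): it is eligible for TCO.
By R16 (it is tagged X, it carries flag D): it is inlined.
By R20 (it has attribute H, it is in category Q): it is dead code.
By R22 (it is in state G): it carries flag L.
By R28 (it meets criterion W, it is in category Q, it carries flag D): it satisfies condition P1.
By R31 (it is in category A1, it meets criterion C): it is in state U.
By R1 (it satisfies condition P1, it carries flag L): it is well-typed.
By R11 (it is inlined, it carries flag M): it is in category V.
By R25 (it is well-typed, it is dead code): it carries flag Z.
By R26 (it is in state U, it is a constant expression, it satisfies condition N): it has marker G1.
By R6 (it has marker G1, it is a constant expression): it has a polymorphic type.
By R15 (it is in category V, it is a constant expression, it has a polymorphic type): it satisfies condition Y.
By R19 (it carries flag Z): it is classified as P.
By R5 (it is classified as P, it satisfies condition Y): it has a free type variable.
By R8 (it has a free type variable, it is a constant expression): it is boxed.
By R21 (it is boxed, it is eligible for TCO): it is in tail position.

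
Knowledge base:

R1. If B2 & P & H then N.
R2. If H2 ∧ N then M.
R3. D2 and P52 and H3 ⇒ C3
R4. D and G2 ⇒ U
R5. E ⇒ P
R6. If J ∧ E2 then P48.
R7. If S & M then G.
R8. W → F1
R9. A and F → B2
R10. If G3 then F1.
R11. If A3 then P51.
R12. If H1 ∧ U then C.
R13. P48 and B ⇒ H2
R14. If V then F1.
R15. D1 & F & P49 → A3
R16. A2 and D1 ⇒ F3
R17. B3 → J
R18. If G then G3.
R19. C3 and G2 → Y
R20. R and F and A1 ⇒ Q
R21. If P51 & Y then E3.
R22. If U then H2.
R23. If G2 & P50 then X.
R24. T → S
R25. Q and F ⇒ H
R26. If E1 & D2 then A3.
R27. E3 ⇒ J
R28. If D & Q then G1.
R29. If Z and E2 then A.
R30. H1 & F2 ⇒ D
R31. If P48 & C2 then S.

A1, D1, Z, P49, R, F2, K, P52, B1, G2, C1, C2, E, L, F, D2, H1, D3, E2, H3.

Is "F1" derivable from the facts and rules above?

Yes

C3  (by R3: D2, P52, H3)
P  (by R5: E)
A3  (by R15: D1, F, P49)
Y  (by R19: C3, G2)
Q  (by R20: R, F, A1)
H  (by R25: Q, F)
A  (by R29: Z, E2)
D  (by R30: H1, F2)
U  (by R4: D, G2)
B2  (by R9: A, F)
P51  (by R11: A3)
E3  (by R21: P51, Y)
H2  (by R22: U)
J  (by R27: E3)
N  (by R1: B2, P, H)
M  (by R2: H2, N)
P48  (by R6: J, E2)
S  (by R31: P48, C2)
G  (by R7: S, M)
G3  (by R18: G)
F1  (by R10: G3)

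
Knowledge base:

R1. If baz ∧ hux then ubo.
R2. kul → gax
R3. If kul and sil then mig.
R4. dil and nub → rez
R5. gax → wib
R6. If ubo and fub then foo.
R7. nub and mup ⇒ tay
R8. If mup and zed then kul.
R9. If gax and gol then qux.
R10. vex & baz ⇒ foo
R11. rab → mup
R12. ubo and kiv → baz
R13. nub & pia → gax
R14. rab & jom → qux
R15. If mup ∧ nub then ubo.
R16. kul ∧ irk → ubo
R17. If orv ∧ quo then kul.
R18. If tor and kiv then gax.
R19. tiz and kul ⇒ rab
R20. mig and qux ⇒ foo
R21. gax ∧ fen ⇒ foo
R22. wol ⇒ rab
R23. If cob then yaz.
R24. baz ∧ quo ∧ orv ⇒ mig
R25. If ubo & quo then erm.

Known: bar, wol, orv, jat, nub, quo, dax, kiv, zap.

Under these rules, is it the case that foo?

No

Forward chaining from the given facts derives: kul, rab, gax, wib, mup, ubo, erm, tay, baz, mig.
Rules concluding foo: R6 needs fub; R10 needs vex; R20 needs qux; R21 needs fen — none of these are established.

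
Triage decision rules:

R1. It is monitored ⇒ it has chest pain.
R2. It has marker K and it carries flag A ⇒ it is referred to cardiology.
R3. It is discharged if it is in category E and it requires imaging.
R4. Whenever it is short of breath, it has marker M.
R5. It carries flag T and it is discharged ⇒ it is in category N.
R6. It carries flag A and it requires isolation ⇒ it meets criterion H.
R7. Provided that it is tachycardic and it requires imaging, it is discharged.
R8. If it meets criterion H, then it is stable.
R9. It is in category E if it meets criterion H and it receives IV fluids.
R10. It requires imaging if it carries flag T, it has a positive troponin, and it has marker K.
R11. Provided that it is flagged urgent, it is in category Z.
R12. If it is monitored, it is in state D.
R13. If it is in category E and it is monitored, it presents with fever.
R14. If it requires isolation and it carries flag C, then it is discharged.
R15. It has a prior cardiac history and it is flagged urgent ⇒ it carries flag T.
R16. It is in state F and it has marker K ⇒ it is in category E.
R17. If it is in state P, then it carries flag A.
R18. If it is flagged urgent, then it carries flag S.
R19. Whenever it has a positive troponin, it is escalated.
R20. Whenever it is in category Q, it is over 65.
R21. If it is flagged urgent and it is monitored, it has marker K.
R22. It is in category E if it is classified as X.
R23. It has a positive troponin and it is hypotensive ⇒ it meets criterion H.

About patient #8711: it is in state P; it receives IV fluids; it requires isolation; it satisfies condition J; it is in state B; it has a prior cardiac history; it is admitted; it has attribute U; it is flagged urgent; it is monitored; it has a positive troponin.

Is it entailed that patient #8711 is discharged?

Yes

By R15 (it has a prior cardiac history, it is flagged urgent): it carries flag T.
By R17 (it is in state P): it carries flag A.
By R21 (it is flagged urgent, it is monitored): it has marker K.
By R6 (it carries flag A, it requires isolation): it meets criterion H.
By R9 (it meets criterion H, it receives IV fluids): it is in category E.
By R10 (it carries flag T, it has a positive troponin, it has marker K): it requires imaging.
By R3 (it is in category E, it requires imaging): it is discharged.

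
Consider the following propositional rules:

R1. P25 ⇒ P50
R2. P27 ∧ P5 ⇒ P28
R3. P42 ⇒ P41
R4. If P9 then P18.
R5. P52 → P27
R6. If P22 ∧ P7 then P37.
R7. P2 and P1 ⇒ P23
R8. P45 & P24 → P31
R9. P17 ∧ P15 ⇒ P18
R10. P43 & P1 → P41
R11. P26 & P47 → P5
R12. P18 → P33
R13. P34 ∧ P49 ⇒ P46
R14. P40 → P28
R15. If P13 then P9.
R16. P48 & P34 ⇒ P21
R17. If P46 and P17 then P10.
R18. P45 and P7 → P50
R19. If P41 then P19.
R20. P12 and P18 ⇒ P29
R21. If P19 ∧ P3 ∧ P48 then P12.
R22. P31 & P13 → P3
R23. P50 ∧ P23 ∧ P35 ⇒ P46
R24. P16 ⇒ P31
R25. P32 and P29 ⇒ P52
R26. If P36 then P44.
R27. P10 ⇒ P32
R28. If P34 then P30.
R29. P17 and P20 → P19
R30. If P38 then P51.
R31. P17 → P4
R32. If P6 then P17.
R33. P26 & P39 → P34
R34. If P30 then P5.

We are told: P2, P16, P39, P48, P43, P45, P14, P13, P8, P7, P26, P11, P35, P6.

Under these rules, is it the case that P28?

No

Forward chaining from the given facts derives: P9, P50, P31, P17, P34, P18, P33, P21, P3, P30, P4, P5.
Rules concluding P28: R2 needs P27; R14 needs P40 — none of these are established.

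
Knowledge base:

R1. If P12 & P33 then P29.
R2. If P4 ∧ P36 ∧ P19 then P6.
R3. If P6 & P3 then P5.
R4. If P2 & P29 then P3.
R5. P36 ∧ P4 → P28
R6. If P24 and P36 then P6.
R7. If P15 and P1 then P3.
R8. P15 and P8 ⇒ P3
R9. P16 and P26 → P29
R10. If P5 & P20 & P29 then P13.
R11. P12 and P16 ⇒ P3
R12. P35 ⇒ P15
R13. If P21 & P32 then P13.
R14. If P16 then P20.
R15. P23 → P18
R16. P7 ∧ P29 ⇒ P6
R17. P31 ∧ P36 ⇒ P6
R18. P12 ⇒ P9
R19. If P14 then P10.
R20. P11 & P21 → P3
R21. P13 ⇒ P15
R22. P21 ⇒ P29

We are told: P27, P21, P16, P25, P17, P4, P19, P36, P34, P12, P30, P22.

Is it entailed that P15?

P6  (by R2: P4, P36, P19)
P3  (by R11: P12, P16)
P20  (by R14: P16)
P29  (by R22: P21)
P5  (by R3: P6, P3)
P13  (by R10: P5, P20, P29)
P15  (by R21: P13)

Yes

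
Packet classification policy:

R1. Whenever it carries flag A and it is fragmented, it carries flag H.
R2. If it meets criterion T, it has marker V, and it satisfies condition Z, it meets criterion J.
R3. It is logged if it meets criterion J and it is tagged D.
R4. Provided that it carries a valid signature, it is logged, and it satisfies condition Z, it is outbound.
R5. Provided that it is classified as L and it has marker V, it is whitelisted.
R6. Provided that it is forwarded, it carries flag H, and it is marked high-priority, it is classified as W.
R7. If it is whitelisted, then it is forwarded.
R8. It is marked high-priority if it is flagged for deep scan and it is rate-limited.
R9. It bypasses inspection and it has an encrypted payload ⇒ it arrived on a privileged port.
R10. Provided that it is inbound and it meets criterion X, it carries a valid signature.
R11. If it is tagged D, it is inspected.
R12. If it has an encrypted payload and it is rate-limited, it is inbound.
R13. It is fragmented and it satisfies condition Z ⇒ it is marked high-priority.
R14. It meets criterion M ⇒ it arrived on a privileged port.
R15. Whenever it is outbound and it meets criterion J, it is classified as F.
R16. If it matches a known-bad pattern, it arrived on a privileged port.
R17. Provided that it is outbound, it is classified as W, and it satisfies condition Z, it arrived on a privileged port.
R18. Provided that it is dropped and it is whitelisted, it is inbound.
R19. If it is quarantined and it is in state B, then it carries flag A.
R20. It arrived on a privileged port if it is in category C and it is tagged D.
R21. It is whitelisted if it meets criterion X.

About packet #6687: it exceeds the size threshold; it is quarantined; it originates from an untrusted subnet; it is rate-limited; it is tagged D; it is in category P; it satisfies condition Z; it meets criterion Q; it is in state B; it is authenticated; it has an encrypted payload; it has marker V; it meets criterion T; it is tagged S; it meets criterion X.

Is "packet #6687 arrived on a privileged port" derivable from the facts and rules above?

Forward chaining from the given facts derives: meets criterion J, is logged, is inspected, is inbound, carries flag A, is whitelisted, is forwarded, carries a valid signature, is outbound, is classified as F.
Rules concluding "it arrived on a privileged port": R9 needs "it bypasses inspection"; R14 needs "it meets criterion M"; R16 needs "it matches a known-bad pattern"; R17 needs "it is classified as W"; R20 needs "it is in category C" — none of these are established.

No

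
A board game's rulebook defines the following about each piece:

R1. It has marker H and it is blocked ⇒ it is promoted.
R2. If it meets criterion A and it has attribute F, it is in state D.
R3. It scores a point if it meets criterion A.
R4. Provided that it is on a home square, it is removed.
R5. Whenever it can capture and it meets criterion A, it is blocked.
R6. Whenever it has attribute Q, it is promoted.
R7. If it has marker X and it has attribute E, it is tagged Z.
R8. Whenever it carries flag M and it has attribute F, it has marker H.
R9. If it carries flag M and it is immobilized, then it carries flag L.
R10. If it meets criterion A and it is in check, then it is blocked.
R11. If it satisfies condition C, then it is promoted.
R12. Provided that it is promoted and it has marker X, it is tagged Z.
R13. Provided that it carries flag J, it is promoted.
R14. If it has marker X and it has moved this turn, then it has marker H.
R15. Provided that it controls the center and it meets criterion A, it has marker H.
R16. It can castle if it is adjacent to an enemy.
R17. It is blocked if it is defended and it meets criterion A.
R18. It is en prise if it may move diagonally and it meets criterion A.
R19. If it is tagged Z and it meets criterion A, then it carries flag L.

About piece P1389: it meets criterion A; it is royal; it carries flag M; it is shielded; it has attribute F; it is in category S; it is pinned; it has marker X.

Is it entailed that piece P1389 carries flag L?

Forward chaining from the given facts derives: is in state D, scores a point, has marker H.
Rules concluding "it carries flag L": R9 needs "it is immobilized"; R19 needs "it is tagged Z" — none of these are established.

No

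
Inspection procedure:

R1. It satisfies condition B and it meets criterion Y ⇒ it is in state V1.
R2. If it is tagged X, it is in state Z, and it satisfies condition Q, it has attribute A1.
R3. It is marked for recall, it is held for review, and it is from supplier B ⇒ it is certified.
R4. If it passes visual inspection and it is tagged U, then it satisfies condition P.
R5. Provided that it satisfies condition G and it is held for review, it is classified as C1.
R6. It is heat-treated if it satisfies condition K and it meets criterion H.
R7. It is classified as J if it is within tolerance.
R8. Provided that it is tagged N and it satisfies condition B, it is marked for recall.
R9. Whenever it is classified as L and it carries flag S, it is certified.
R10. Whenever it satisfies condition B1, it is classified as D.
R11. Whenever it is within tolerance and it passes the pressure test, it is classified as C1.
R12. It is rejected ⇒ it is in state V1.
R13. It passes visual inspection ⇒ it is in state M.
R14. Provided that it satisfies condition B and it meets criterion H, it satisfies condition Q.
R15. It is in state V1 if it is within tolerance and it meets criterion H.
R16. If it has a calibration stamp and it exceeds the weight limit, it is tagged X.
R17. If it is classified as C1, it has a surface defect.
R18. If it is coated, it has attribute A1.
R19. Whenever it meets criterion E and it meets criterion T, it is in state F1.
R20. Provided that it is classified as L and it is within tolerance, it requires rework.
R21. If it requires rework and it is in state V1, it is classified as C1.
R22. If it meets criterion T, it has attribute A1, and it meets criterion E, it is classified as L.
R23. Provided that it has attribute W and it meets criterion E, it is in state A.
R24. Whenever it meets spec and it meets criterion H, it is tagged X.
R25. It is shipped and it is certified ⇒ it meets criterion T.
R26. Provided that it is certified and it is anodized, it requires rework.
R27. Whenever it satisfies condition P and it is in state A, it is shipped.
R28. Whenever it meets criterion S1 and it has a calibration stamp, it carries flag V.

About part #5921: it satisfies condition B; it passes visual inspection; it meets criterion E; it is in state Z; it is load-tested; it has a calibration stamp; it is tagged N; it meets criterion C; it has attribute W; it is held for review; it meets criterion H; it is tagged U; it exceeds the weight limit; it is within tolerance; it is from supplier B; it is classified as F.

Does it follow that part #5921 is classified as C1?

Yes

By R4 (it passes visual inspection, it is tagged U): it satisfies condition P.
By R8 (it is tagged N, it satisfies condition B): it is marked for recall.
By R14 (it satisfies condition B, it meets criterion H): it satisfies condition Q.
By R15 (it is within tolerance, it meets criterion H): it is in state V1.
By R16 (it has a calibration stamp, it exceeds the weight limit): it is tagged X.
By R23 (it has attribute W, it meets criterion E): it is in state A.
By R27 (it satisfies condition P, it is in state A): it is shipped.
By R2 (it is tagged X, it is in state Z, it satisfies condition Q): it has attribute A1.
By R3 (it is marked for recall, it is held for review, it is from supplier B): it is certified.
By R25 (it is shipped, it is certified): it meets criterion T.
By R22 (it meets criterion T, it has attribute A1, it meets criterion E): it is classified as L.
By R20 (it is classified as L, it is within tolerance): it requires rework.
By R21 (it requires rework, it is in state V1): it is classified as C1.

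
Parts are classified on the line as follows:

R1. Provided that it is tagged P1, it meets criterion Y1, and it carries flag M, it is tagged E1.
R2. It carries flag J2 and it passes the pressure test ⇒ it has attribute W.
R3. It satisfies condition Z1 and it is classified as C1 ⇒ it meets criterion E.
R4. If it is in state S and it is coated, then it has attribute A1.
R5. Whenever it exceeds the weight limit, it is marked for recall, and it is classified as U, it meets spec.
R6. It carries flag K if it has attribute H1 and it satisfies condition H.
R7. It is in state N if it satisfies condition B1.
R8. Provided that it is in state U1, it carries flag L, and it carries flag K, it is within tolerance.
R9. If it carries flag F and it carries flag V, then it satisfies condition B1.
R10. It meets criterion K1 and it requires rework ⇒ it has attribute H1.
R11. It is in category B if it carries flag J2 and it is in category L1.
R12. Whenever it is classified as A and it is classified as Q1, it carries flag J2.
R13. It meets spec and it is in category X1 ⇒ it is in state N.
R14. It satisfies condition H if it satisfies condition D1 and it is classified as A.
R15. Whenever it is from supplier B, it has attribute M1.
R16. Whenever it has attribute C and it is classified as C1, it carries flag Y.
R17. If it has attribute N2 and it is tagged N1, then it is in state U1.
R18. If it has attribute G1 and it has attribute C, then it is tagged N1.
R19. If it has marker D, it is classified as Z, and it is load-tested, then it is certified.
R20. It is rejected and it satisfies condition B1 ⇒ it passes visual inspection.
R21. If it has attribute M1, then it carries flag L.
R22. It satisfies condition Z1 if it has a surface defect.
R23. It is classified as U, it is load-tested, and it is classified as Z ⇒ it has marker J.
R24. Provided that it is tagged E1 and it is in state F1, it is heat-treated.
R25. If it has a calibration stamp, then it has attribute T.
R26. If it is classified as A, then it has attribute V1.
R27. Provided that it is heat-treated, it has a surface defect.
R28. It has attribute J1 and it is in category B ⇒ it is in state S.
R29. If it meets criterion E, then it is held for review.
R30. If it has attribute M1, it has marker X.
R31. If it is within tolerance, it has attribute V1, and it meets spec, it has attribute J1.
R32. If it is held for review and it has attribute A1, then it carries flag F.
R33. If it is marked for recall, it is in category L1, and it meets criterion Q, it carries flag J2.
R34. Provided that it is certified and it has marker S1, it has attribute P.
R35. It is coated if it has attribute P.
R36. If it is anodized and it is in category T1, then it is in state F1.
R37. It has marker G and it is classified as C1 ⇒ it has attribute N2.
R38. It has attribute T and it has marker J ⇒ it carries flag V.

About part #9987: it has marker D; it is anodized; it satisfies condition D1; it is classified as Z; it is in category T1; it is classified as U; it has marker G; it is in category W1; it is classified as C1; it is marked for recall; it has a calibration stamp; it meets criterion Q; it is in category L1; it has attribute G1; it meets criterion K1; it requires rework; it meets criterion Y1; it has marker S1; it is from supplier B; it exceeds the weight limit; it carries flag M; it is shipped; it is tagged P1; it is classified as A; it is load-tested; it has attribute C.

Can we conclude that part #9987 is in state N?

Yes

By R1 (it is tagged P1, it meets criterion Y1, it carries flag M): it is tagged E1.
By R5 (it exceeds the weight limit, it is marked for recall, it is classified as U): it meets spec.
By R10 (it meets criterion K1, it requires rework): it has attribute H1.
By R14 (it satisfies condition D1, it is classified as A): it satisfies condition H.
By R15 (it is from supplier B): it has attribute M1.
By R18 (it has attribute G1, it has attribute C): it is tagged N1.
By R19 (it has marker D, it is classified as Z, it is load-tested): it is certified.
By R21 (it has attribute M1): it carries flag L.
By R23 (it is classified as U, it is load-tested, it is classified as Z): it has marker J.
By R25 (it has a calibration stamp): it has attribute T.
By R26 (it is classified as A): it has attribute V1.
By R33 (it is marked for recall, it is in category L1, it meets criterion Q): it carries flag J2.
By R34 (it is certified, it has marker S1): it has attribute P.
By R35 (it has attribute P): it is coated.
By R36 (it is anodized, it is in category T1): it is in state F1.
By R37 (it has marker G, it is classified as C1): it has attribute N2.
By R38 (it has attribute T, it has marker J): it carries flag V.
By R6 (it has attribute H1, it satisfies condition H): it carries flag K.
By R11 (it carries flag J2, it is in category L1): it is in category B.
By R17 (it has attribute N2, it is tagged N1): it is in state U1.
By R24 (it is tagged E1, it is in state F1): it is heat-treated.
By R27 (it is heat-treated): it has a surface defect.
By R8 (it is in state U1, it carries flag L, it carries flag K): it is within tolerance.
By R22 (it has a surface defect): it satisfies condition Z1.
By R31 (it is within tolerance, it has attribute V1, it meets spec): it has attribute J1.
By R3 (it satisfies condition Z1, it is classified as C1): it meets criterion E.
By R28 (it has attribute J1, it is in category B): it is in state S.
By R29 (it meets criterion E): it is held for review.
By R4 (it is in state S, it is coated): it has attribute A1.
By R32 (it is held for review, it has attribute A1): it carries flag F.
By R9 (it carries flag F, it carries flag V): it satisfies condition B1.
By R7 (it satisfies condition B1): it is in state N.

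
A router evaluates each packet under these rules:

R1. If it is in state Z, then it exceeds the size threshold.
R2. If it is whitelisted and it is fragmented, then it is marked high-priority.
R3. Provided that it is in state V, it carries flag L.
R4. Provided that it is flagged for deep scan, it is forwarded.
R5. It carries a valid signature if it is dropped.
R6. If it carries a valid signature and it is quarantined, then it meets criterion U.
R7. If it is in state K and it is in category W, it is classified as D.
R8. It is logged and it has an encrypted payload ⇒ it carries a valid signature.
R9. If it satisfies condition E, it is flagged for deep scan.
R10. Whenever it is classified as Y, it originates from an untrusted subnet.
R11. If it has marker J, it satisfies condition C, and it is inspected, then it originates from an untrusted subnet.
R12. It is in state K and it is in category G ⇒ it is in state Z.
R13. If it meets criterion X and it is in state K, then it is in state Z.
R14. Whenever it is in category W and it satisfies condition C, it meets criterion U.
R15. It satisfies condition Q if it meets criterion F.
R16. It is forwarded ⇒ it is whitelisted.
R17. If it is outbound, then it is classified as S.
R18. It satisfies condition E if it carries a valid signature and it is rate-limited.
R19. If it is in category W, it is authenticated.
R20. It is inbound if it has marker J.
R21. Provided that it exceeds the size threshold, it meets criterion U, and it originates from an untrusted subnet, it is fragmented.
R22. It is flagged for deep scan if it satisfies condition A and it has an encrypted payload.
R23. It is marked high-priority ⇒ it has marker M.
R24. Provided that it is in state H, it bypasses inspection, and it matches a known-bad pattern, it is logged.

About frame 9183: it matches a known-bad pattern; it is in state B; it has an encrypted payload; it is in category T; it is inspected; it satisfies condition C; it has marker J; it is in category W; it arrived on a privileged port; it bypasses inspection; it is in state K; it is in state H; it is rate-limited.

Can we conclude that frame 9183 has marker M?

No

Forward chaining from the given facts derives: is classified as D, originates from an untrusted subnet, meets criterion U, is authenticated, is inbound, is logged, carries a valid signature, satisfies condition E, is flagged for deep scan, is forwarded, is whitelisted.
The only rule concluding "it has marker M" is R23, which needs "it is marked high-priority"; that is never established.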